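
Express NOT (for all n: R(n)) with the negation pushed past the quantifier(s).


¬(for all x: φ) = there exists x: ¬φ, and ¬(there exists x: φ) = for all x: ¬φ.
Apply to the universal statement.

there exists n: NOT(R(n))


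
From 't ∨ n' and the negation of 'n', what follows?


Disjunctive syllogism: from (P ∨ Q) and ¬P, infer Q.
One disjunct, 'n', is ruled out; the other must hold.

t


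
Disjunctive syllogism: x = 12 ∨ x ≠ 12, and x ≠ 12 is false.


Disjunctive syllogism: from (P ∨ Q) and ¬P, infer Q.
One disjunct, 'x ≠ 12', is ruled out; the other must hold.

x = 12


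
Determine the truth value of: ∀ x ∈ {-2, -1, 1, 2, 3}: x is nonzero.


Evaluate the predicate on each element: -2:T, -1:T, 1:T, 2:T, 3:T.
Every element satisfies the predicate.

T


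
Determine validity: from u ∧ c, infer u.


This matches the form of conjunction elimination: the conclusion follows in every model of the premises.

Valid.


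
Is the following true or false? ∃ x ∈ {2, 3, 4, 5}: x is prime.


Evaluate the predicate on each element: 2:T, 3:T, 4:F, 5:T.
Witness x = 2 satisfies the predicate.

T


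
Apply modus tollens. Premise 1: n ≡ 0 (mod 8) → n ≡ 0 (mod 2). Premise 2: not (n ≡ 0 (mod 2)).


Modus tollens: from (P → Q) and ¬Q, infer ¬P.
Q = 'n ≡ 0 (mod 2)' is denied; since P → Q, P must also fail.

Not (n ≡ 0 (mod 8)).


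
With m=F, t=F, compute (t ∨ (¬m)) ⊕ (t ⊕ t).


Substitute m=F, t=F:
¬m = T
t ∨ (¬m) = F ∨ T = T
t ⊕ t = F ⊕ F = F
(t ∨ (¬m)) ⊕ (t ⊕ t) = T ⊕ F = T

T


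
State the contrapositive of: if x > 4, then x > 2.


The contrapositive of (P → Q) is (¬Q → ¬P); it is logically equivalent to the original.
Here P = 'x > 4' and Q = 'x > 2'.

If not (x > 2), then not (x > 4).


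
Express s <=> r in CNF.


Step 1: Rewrite s ↔ r as (s → r) ∧ (r → s).
Step 2: Rewrite each implication as a disjunction.

((~s) | r) & ((~r) | s)


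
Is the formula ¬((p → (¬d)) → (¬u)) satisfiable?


Search for a satisfying assignment over {d, p, u}.
Try d=F, p=F, u=T: the formula evaluates to T.
A satisfying assignment exists.

Satisfiable.


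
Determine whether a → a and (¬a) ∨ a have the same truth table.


Compare truth tables:
a | φ | ψ
---------
F | T | T
T | T | T
The columns φ and ψ agree on every row.

Yes, they are logically equivalent.


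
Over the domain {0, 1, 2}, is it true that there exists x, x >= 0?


Evaluate the predicate on each element: 0:T, 1:T, 2:T.
Witness x = 0 satisfies the predicate.

T


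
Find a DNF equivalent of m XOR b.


Step 1: m ⊕ b is true exactly when they disagree: (m ∧ ¬b) ∨ (¬m ∧ b).

(m AND (NOT b)) OR ((NOT m) AND b)


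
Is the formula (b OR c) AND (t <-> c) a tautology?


Build the truth table over {b, c, t}:
b | c | t | φ
-------------
F | F | F | F
T | F | F | T
F | T | F | F
T | T | F | F
F | F | T | F
T | F | T | F
F | T | T | T
T | T | T | T
Counterexample at row 1: with b=F, c=F, t=F, the formula is F.

No, it is not a tautology.


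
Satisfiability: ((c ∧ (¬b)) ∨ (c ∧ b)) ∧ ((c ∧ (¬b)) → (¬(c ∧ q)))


Search for a satisfying assignment over {b, c, q}.
Try b=F, c=T, q=F: the formula evaluates to T.
A satisfying assignment exists.

Satisfiable.


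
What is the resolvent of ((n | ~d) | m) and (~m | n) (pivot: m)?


The clauses contain complementary literals m and ~m.
Resolution eliminates this pair and disjoins the remaining literals (merging duplicates).

(n | ~d)


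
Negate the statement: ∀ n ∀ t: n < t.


Negation flips each quantifier (∀↔∃) and negates the inner predicate.
¬(∀ n ∀ t: φ) = ∃ n ∃ t: ¬φ.

∃ n ∃ t: ¬(n < t)


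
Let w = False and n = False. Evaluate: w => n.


Implication is false only when antecedent is true and consequent is false.
Substitute: w=False, n=False.
False => False evaluates to True.

True


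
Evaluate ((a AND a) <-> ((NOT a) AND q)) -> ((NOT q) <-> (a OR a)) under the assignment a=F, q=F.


Substitute a=F, q=F:
a AND a = F AND F = F
NOT a = T
(NOT a) AND q = T AND F = F
(a AND a) <-> ((NOT a) AND q) = F <-> F = T
NOT q = T
a OR a = F OR F = F
(NOT q) <-> (a OR a) = T <-> F = F
((a AND a) <-> ((NOT a) AND q)) -> ((NOT q) <-> (a OR a)) = T -> F = F

F


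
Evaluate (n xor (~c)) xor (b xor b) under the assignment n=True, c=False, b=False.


Substitute n=True, c=False, b=False:
~c = True
n xor (~c) = True xor True = False
b xor b = False xor False = False
(n xor (~c)) xor (b xor b) = False xor False = False

False


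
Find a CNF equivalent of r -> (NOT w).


Step 1: Rewrite r → (¬w) as ¬r ∨ (¬w).

(NOT r) OR (NOT w)


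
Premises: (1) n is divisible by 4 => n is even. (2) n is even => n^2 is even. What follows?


Hypothetical syllogism: from (P → Q) and (Q → R), infer (P → R).
Chain the two implications through the shared middle term 'n is even'.

n is divisible by 4 => n^2 is even


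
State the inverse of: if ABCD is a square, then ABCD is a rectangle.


The inverse of (P → Q) is (¬P → ¬Q). It is equivalent to the converse, not to the original.
Here P = 'ABCD is a square' and Q = 'ABCD is a rectangle'.

If not (ABCD is a square), then not (ABCD is a rectangle).


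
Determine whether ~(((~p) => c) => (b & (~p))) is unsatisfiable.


Truth table over {b, c, p}:
b | c | p | φ
-------------
False | False | False | False
True | False | False | False
False | True | False | True
True | True | False | False
False | False | True | True
True | False | True | True
False | True | True | True
True | True | True | True
Satisfying assignment at row 3: b=False, c=True, p=False gives True.

No, it is not a contradiction.


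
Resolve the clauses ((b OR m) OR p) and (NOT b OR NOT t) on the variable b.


The clauses contain complementary literals b and NOTb.
Resolution eliminates this pair and disjoins the remaining literals (merging duplicates).

((m OR p) OR NOT t)


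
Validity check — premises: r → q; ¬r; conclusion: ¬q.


This is denying the antecedent (fallacy). There exist truth assignments where the premises are all true but the conclusion is false.

Invalid.


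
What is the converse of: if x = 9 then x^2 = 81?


The converse of (P → Q) is (Q → P). It is not in general equivalent to the original.
Here P = 'x = 9' and Q = 'x^2 = 81'.

If x^2 = 81, then x = 9.


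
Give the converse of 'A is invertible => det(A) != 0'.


The converse of (P → Q) is (Q → P). It is not in general equivalent to the original.
Here P = 'A is invertible' and Q = 'det(A) != 0'.

If det(A) != 0, then A is invertible.


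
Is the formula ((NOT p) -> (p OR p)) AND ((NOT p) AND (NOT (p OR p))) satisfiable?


Check all 2 assignments over {p}:
p | φ
-----
F | F
T | F
No assignment makes the formula true.

Unsatisfiable.


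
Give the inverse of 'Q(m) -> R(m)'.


The inverse of (P → Q) is (¬P → ¬Q). It is equivalent to the converse, not to the original.
Here P = 'Q(m)' and Q = 'R(m)'.

If not (Q(m)), then not (R(m)).


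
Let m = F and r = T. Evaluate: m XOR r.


Exclusive or is true when exactly one operand is true.
Substitute: m=F, r=T.
F XOR T evaluates to T.

T


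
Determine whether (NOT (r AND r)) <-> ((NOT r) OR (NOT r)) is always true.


Build the truth table over {r}:
r | φ
-----
F | T
T | T
Every row evaluates to true.

Yes, it is a tautology.


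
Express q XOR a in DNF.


Step 1: q ⊕ a is true exactly when they disagree: (q ∧ ¬a) ∨ (¬q ∧ a).

(q AND (NOT a)) OR ((NOT q) AND a)


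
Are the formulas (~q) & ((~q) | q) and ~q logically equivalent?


Compare truth tables:
q | φ | ψ
---------
False | True | True
True | False | False
The columns φ and ψ agree on every row.

Yes, they are logically equivalent.


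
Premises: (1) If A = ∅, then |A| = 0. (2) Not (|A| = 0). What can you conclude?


Modus tollens: from (P → Q) and ¬Q, infer ¬P.
Q = '|A| = 0' is denied; since P → Q, P must also fail.

Not (A = ∅).


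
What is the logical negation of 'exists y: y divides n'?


¬(forall x: φ) = exists x: ¬φ, and ¬(exists x: φ) = forall x: ¬φ.
Apply to the existential statement.

forall y: ~(y divides n)


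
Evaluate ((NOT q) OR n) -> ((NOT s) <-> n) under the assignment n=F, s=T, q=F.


Substitute n=F, s=T, q=F:
NOT q = T
(NOT q) OR n = T OR F = T
NOT s = F
(NOT s) <-> n = F <-> F = T
((NOT q) OR n) -> ((NOT s) <-> n) = T -> T = T

T


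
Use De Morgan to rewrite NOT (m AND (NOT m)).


De Morgan: the negation of a conjunction is the disjunction of the negations.
Distribute NOT across AND, flipping it to OR, and negate each literal.

(NOT m) OR m


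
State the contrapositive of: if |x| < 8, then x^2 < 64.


The contrapositive of (P → Q) is (¬Q → ¬P); it is logically equivalent to the original.
Here P = '|x| < 8' and Q = 'x^2 < 64'.

If not (x^2 < 64), then not (|x| < 8).


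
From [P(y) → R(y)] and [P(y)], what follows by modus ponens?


Modus ponens: from (P → Q) and P, infer Q.
P = 'P(y)' is asserted, and P → Q holds, so Q follows.

R(y).


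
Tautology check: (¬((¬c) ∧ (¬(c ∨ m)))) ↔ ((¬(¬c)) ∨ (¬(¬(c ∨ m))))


Build the truth table over {c, m}:
c | m | φ
---------
F | F | T
T | F | T
F | T | T
T | T | T
Every row evaluates to true.

Yes, it is a tautology.


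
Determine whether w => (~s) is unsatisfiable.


Truth table over {s, w}:
s | w | φ
---------
False | False | True
True | False | True
False | True | True
True | True | False
Satisfying assignment at row 1: s=False, w=False gives True.

No, it is not a contradiction.


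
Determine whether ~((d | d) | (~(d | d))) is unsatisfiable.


Truth table over {d}:
d | φ
-----
False | False
True | False
Every row is false.

Yes, it is a contradiction.


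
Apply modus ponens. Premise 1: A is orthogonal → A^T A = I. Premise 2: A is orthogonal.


Modus ponens: from (P → Q) and P, infer Q.
P = 'A is orthogonal' is asserted, and P → Q holds, so Q follows.

A^T A = I.


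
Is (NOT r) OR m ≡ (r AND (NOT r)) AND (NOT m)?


Compare truth tables:
m | r | φ | ψ
-------------
F | F | T | F
T | F | T | F
F | T | F | F
T | T | T | F
They differ at row 1 (m=F, r=F): φ=T but ψ=F.

No, they are not logically equivalent.


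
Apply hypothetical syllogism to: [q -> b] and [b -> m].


Hypothetical syllogism: from (P → Q) and (Q → R), infer (P → R).
Chain the two implications through the shared middle term 'b'.

q -> m


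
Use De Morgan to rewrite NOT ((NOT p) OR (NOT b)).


De Morgan: the negation of a disjunction is the conjunction of the negations.
Distribute NOT across OR, flipping it to AND, and negate each literal.

p AND b


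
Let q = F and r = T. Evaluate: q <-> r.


Biconditional is true when both operands have the same truth value.
Substitute: q=F, r=T.
F <-> T evaluates to F.

F


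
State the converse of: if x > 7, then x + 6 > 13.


The converse of (P → Q) is (Q → P). It is not in general equivalent to the original.
Here P = 'x > 7' and Q = 'x + 6 > 13'.

If x + 6 > 13, then x > 7.


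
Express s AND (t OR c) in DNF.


Step 1: Distribute ∧ over ∨: s ∧ (t ∨ c) = (s ∧ t) ∨ (s ∧ c).

(s AND t) OR (s AND c)


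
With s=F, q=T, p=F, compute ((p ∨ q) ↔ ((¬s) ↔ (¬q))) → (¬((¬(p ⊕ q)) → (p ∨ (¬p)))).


Substitute s=F, q=T, p=F:
… (earlier sub-steps elided)
¬q = F
(¬s) ↔ (¬q) = T ↔ F = F
(p ∨ q) ↔ ((¬s) ↔ (¬q)) = T ↔ F = F
p ⊕ q = F ⊕ T = T
¬(p ⊕ q) = F
¬p = T
p ∨ (¬p) = F ∨ T = T
(¬(p ⊕ q)) → (p ∨ (¬p)) = F → T = T
¬((¬(p ⊕ q)) → (p ∨ (¬p))) = F
((p ∨ q) ↔ ((¬s) ↔ (¬q))) → (¬((¬(p ⊕ q)) → (p ∨ (¬p)))) = F → F = T

T


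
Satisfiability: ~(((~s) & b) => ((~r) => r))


Search for a satisfying assignment over {b, r, s}.
Try b=True, r=False, s=False: the formula evaluates to True.
A satisfying assignment exists.

Satisfiable.


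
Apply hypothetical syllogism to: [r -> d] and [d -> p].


Hypothetical syllogism: from (P → Q) and (Q → R), infer (P → R).
Chain the two implications through the shared middle term 'd'.

r -> p


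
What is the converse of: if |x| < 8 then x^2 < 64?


The converse of (P → Q) is (Q → P). It is not in general equivalent to the original.
Here P = '|x| < 8' and Q = 'x^2 < 64'.

If x^2 < 64, then |x| < 8.


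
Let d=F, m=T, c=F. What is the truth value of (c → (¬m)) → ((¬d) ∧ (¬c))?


Substitute d=F, m=T, c=F:
¬m = F
c → (¬m) = F → F = T
¬d = T
¬c = T
(¬d) ∧ (¬c) = T ∧ T = T
(c → (¬m)) → ((¬d) ∧ (¬c)) = T → T = T

T


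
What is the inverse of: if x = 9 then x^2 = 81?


The inverse of (P → Q) is (¬P → ¬Q). It is equivalent to the converse, not to the original.
Here P = 'x = 9' and Q = 'x^2 = 81'.

If not (x = 9), then not (x^2 = 81).


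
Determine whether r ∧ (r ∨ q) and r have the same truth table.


Compare truth tables:
q | r | φ | ψ
-------------
F | F | F | F
T | F | F | F
F | T | T | T
T | T | T | T
The columns φ and ψ agree on every row.

Yes, they are logically equivalent.


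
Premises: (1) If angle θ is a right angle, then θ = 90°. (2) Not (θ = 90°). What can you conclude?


Modus tollens: from (P → Q) and ¬Q, infer ¬P.
Q = 'θ = 90°' is denied; since P → Q, P must also fail.

Not (angle θ is a right angle).


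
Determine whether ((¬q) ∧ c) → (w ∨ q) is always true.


Build the truth table over {c, q, w}:
c | q | w | φ
-------------
F | F | F | T
T | F | F | F
F | T | F | T
T | T | F | T
F | F | T | T
T | F | T | T
F | T | T | T
T | T | T | T
Counterexample at row 2: with c=T, q=F, w=F, the formula is F.

No, it is not a tautology.


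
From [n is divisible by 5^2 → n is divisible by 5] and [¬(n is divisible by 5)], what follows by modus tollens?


Modus tollens: from (P → Q) and ¬Q, infer ¬P.
Q = 'n is divisible by 5' is denied; since P → Q, P must also fail.

Not (n is divisible by 5^2).


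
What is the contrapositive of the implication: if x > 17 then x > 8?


The contrapositive of (P → Q) is (¬Q → ¬P); it is logically equivalent to the original.
Here P = 'x > 17' and Q = 'x > 8'.

If not (x > 8), then not (x > 17).


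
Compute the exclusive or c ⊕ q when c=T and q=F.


Exclusive or is true when exactly one operand is true.
Substitute: c=T, q=F.
T ⊕ F evaluates to T.

T


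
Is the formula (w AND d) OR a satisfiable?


Search for a satisfying assignment over {a, d, w}.
Try a=T, d=F, w=F: the formula evaluates to T.
A satisfying assignment exists.

Satisfiable.


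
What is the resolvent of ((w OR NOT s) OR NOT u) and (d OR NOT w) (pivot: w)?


The clauses contain complementary literals w and NOTw.
Resolution eliminates this pair and disjoins the remaining literals (merging duplicates).

((NOT s OR NOT u) OR d)


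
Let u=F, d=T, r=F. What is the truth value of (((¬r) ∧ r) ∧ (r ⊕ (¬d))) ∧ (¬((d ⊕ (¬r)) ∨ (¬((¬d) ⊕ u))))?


Substitute u=F, d=T, r=F:
… (earlier sub-steps elided)
r ⊕ (¬d) = F ⊕ F = F
((¬r) ∧ r) ∧ (r ⊕ (¬d)) = F ∧ F = F
¬r = T
d ⊕ (¬r) = T ⊕ T = F
¬d = F
(¬d) ⊕ u = F ⊕ F = F
¬((¬d) ⊕ u) = T
(d ⊕ (¬r)) ∨ (¬((¬d) ⊕ u)) = F ∨ T = T
¬((d ⊕ (¬r)) ∨ (¬((¬d) ⊕ u))) = F
(((¬r) ∧ r) ∧ (r ⊕ (¬d))) ∧ (¬((d ⊕ (¬r)) ∨ (¬((¬d) ⊕ u)))) = F ∧ F = F

F


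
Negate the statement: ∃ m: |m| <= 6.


¬(∀ x: φ) = ∃ x: ¬φ, and ¬(∃ x: φ) = ∀ x: ¬φ.
Apply to the existential statement.

∀ m: ¬(|m| <= 6)


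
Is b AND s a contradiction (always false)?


Truth table over {b, s}:
b | s | φ
---------
F | F | F
T | F | F
F | T | F
T | T | T
Satisfying assignment at row 4: b=T, s=T gives T.

No, it is not a contradiction.


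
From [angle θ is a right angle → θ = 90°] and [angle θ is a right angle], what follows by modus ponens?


Modus ponens: from (P → Q) and P, infer Q.
P = 'angle θ is a right angle' is asserted, and P → Q holds, so Q follows.

θ = 90°.


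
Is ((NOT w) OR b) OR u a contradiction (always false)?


Truth table over {b, u, w}:
b | u | w | φ
-------------
F | F | F | T
T | F | F | T
F | T | F | T
T | T | F | T
F | F | T | F
T | F | T | T
F | T | T | T
T | T | T | T
Satisfying assignment at row 1: b=F, u=F, w=F gives T.

No, it is not a contradiction.


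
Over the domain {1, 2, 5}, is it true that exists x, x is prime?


Evaluate the predicate on each element: 1:False, 2:True, 5:True.
Witness x = 2 satisfies the predicate.

True


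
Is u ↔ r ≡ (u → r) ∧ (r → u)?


Compare truth tables:
r | u | φ | ψ
-------------
F | F | T | T
T | F | F | F
F | T | F | F
T | T | T | T
The columns φ and ψ agree on every row.

Yes, they are logically equivalent.


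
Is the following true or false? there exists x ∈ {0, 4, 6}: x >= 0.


Evaluate the predicate on each element: 0:T, 4:T, 6:T.
Witness x = 0 satisfies the predicate.

T


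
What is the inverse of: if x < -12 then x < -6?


The inverse of (P → Q) is (¬P → ¬Q). It is equivalent to the converse, not to the original.
Here P = 'x < -12' and Q = 'x < -6'.

If not (x < -12), then not (x < -6).


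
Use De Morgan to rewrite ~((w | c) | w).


De Morgan: the negation of a disjunction is the conjunction of the negations.
Distribute ~ across |, flipping it to &, and negate each literal.

((~w) & (~c)) & (~w)


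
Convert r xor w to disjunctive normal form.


Step 1: r ⊕ w is true exactly when they disagree: (r ∧ ¬w) ∨ (¬r ∧ w).

(r & (~w)) | ((~r) & w)


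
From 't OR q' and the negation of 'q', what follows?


Disjunctive syllogism: from (P ∨ Q) and ¬P, infer Q.
One disjunct, 'q', is ruled out; the other must hold.

t


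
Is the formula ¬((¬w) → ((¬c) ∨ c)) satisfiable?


Check all 4 assignments over {c, w}:
c | w | φ
---------
F | F | F
T | F | F
F | T | F
T | T | F
No assignment makes the formula true.

Unsatisfiable.


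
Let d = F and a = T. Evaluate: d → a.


Implication is false only when antecedent is true and consequent is false.
Substitute: d=F, a=T.
F → T evaluates to T.

T


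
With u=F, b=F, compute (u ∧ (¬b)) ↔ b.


Substitute u=F, b=F:
¬b = T
u ∧ (¬b) = F ∧ T = F
(u ∧ (¬b)) ↔ b = F ↔ F = T

T


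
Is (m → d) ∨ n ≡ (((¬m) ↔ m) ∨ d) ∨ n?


Compare truth tables:
d | m | n | φ | ψ
-----------------
F | F | F | T | F
T | F | F | T | T
F | T | F | F | F
T | T | F | T | T
F | F | T | T | T
T | F | T | T | T
F | T | T | T | T
T | T | T | T | T
They differ at row 1 (d=F, m=F, n=F): φ=T but ψ=F.

No, they are not logically equivalent.


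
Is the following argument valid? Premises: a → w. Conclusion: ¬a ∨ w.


This matches the form of material implication: the conclusion follows in every model of the premises.

Valid.


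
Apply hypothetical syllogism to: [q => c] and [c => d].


Hypothetical syllogism: from (P → Q) and (Q → R), infer (P → R).
Chain the two implications through the shared middle term 'c'.

q => d


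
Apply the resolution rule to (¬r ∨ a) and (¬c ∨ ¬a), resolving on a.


The clauses contain complementary literals a and ¬a.
Resolution eliminates this pair and disjoins the remaining literals (merging duplicates).

(¬r ∨ ¬c)


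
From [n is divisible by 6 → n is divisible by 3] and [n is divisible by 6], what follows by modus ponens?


Modus ponens: from (P → Q) and P, infer Q.
P = 'n is divisible by 6' is asserted, and P → Q holds, so Q follows.

n is divisible by 3.


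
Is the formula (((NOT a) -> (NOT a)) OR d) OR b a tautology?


Build the truth table over {a, b, d}:
a | b | d | φ
-------------
F | F | F | T
T | F | F | T
F | T | F | T
T | T | F | T
F | F | T | T
T | F | T | T
F | T | T | T
T | T | T | T
Every row evaluates to true.

Yes, it is a tautology.


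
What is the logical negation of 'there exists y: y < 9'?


¬(for all x: φ) = there exists x: ¬φ, and ¬(there exists x: φ) = for all x: ¬φ.
Apply to the existential statement.

for all y: NOT(y < 9)


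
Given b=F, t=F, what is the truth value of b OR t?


Disjunction is false only when both operands are false.
Substitute: b=F, t=F.
F OR F evaluates to F.

F


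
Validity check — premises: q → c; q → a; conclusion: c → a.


This is (no valid rule). There exist truth assignments where the premises are all true but the conclusion is false.

Invalid.


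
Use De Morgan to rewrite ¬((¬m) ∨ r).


De Morgan: the negation of a disjunction is the conjunction of the negations.
Distribute ¬ across ∨, flipping it to ∧, and negate each literal.

m ∧ (¬r)


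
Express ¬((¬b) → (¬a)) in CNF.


Step 1: Rewrite (¬b) → (¬a) as ¬(¬b) ∨ (¬a).
Step 2: Negate: ¬(¬(¬b) ∨ (¬a)) = (¬b) ∧ ¬(¬a) (De Morgan + double negation).
Step 3: Eliminate any double negations (¬¬X = X).

(¬b) ∧ a


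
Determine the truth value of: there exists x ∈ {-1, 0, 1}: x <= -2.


Evaluate the predicate on each element: -1:F, 0:F, 1:F.
No element satisfies the predicate.

F


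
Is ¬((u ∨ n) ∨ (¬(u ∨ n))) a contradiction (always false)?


Truth table over {n, u}:
n | u | φ
---------
F | F | F
T | F | F
F | T | F
T | T | F
Every row is false.

Yes, it is a contradiction.


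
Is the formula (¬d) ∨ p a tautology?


Build the truth table over {d, p}:
d | p | φ
---------
F | F | T
T | F | F
F | T | T
T | T | T
Counterexample at row 2: with d=T, p=F, the formula is F.

No, it is not a tautology.


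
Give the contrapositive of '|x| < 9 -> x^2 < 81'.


The contrapositive of (P → Q) is (¬Q → ¬P); it is logically equivalent to the original.
Here P = '|x| < 9' and Q = 'x^2 < 81'.

If not (x^2 < 81), then not (|x| < 9).


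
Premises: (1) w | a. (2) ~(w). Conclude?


Disjunctive syllogism: from (P ∨ Q) and ¬P, infer Q.
One disjunct, 'w', is ruled out; the other must hold.

a


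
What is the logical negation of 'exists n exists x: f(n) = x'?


Negation flips each quantifier (∀↔∃) and negates the inner predicate.
¬(exists n exists x: φ) = forall n forall x: ¬φ.

forall n forall x: ~(f(n) = x)


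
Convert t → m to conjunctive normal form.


Step 1: Rewrite t → m as ¬t ∨ m.

(¬t) ∨ m


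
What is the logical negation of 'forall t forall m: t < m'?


Negation flips each quantifier (∀↔∃) and negates the inner predicate.
¬(forall t forall m: φ) = exists t exists m: ¬φ.

exists t exists m: ~(t < m)


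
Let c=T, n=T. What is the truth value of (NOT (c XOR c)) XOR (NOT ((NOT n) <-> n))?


Substitute c=T, n=T:
c XOR c = T XOR T = F
NOT (c XOR c) = T
NOT n = F
(NOT n) <-> n = F <-> T = F
NOT ((NOT n) <-> n) = T
(NOT (c XOR c)) XOR (NOT ((NOT n) <-> n)) = T XOR T = F

F


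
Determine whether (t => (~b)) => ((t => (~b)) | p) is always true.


Build the truth table over {b, p, t}:
b | p | t | φ
-------------
False | False | False | True
True | False | False | True
False | True | False | True
True | True | False | True
False | False | True | True
True | False | True | True
False | True | True | True
True | True | True | True
Every row evaluates to true.

Yes, it is a tautology.


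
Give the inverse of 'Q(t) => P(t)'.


The inverse of (P → Q) is (¬P → ¬Q). It is equivalent to the converse, not to the original.
Here P = 'Q(t)' and Q = 'P(t)'.

If not (Q(t)), then not (P(t)).


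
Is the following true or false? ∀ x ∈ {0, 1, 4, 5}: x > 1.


Evaluate the predicate on each element: 0:F, 1:F, 4:T, 5:T.
Counterexample x = 0 fails the predicate.

F


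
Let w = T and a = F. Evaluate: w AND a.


Conjunction is true only when both operands are true.
Substitute: w=T, a=F.
T AND F evaluates to F.

F


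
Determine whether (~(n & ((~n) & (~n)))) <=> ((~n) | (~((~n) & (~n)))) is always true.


Build the truth table over {n}:
n | φ
-----
False | True
True | True
Every row evaluates to true.

Yes, it is a tautology.


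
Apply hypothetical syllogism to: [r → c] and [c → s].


Hypothetical syllogism: from (P → Q) and (Q → R), infer (P → R).
Chain the two implications through the shared middle term 'c'.

r → s


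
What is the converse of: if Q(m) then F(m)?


The converse of (P → Q) is (Q → P). It is not in general equivalent to the original.
Here P = 'Q(m)' and Q = 'F(m)'.

If F(m), then Q(m).


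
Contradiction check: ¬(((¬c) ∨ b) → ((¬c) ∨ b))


Truth table over {b, c}:
b | c | φ
---------
F | F | F
T | F | F
F | T | F
T | T | F
Every row is false.

Yes, it is a contradiction.


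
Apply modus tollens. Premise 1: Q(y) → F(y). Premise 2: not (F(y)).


Modus tollens: from (P → Q) and ¬Q, infer ¬P.
Q = 'F(y)' is denied; since P → Q, P must also fail.

Not (Q(y)).


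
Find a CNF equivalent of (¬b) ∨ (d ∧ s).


Step 1: Distribute ∨ over ∧: (¬b) ∨ (d ∧ s) = ((¬b) ∨ d) ∧ ((¬b) ∨ s).

((¬b) ∨ d) ∧ ((¬b) ∨ s)


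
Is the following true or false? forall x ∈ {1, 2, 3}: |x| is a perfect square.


Evaluate the predicate on each element: 1:True, 2:False, 3:False.
Counterexample x = 2 fails the predicate.

False


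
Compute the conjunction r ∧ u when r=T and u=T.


Conjunction is true only when both operands are true.
Substitute: r=T, u=T.
T ∧ T evaluates to T.

T


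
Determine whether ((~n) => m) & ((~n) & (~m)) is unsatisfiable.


Truth table over {m, n}:
m | n | φ
---------
False | False | False
True | False | False
False | True | False
True | True | False
Every row is false.

Yes, it is a contradiction.


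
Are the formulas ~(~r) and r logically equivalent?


Compare truth tables:
r | φ | ψ
---------
False | False | False
True | True | True
The columns φ and ψ agree on every row.

Yes, they are logically equivalent.


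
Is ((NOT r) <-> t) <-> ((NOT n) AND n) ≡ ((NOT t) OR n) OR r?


Compare truth tables:
n | r | t | φ | ψ
-----------------
F | F | F | T | T
T | F | F | T | T
F | T | F | F | T
T | T | F | F | T
F | F | T | F | F
T | F | T | F | T
F | T | T | T | T
T | T | T | T | T
They differ at row 3 (n=F, r=T, t=F): φ=F but ψ=T.

No, they are not logically equivalent.


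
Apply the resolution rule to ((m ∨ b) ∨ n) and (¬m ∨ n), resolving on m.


The clauses contain complementary literals m and ¬m.
Resolution eliminates this pair and disjoins the remaining literals (merging duplicates).

(n ∨ b)


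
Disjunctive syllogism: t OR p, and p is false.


Disjunctive syllogism: from (P ∨ Q) and ¬P, infer Q.
One disjunct, 'p', is ruled out; the other must hold.

t


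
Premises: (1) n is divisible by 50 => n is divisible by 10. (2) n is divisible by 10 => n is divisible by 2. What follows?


Hypothetical syllogism: from (P → Q) and (Q → R), infer (P → R).
Chain the two implications through the shared middle term 'n is divisible by 10'.

n is divisible by 50 => n is divisible by 2


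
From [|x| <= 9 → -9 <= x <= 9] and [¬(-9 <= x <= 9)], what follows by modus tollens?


Modus tollens: from (P → Q) and ¬Q, infer ¬P.
Q = '-9 <= x <= 9' is denied; since P → Q, P must also fail.

Not (|x| <= 9).


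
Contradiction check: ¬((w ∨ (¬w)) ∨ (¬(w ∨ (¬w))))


Truth table over {w}:
w | φ
-----
F | F
T | F
Every row is false.

Yes, it is a contradiction.


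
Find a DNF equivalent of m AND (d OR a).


Step 1: Distribute ∧ over ∨: m ∧ (d ∨ a) = (m ∧ d) ∨ (m ∧ a).

(m AND d) OR (m AND a)


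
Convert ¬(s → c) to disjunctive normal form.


Step 1: Rewrite implication then negate: ¬(¬s ∨ c) = s ∧ ¬c.

s ∧ (¬c)


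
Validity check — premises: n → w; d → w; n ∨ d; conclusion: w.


This matches the form of proof by cases: the conclusion follows in every model of the premises.

Valid.


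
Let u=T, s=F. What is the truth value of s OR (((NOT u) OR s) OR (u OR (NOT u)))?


Substitute u=T, s=F:
NOT u = F
(NOT u) OR s = F OR F = F
NOT u = F
u OR (NOT u) = T OR F = T
((NOT u) OR s) OR (u OR (NOT u)) = F OR T = T
s OR (((NOT u) OR s) OR (u OR (NOT u))) = F OR T = T

T


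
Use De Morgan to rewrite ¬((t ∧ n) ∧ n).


De Morgan: the negation of a conjunction is the disjunction of the negations.
Distribute ¬ across ∧, flipping it to ∨, and negate each literal.

((¬t) ∨ (¬n)) ∨ (¬n)


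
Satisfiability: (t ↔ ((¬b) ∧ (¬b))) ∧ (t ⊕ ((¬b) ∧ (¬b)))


Check all 4 assignments over {b, t}:
b | t | φ
---------
F | F | F
T | F | F
F | T | F
T | T | F
No assignment makes the formula true.

Unsatisfiable.


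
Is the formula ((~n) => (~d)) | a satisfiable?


Search for a satisfying assignment over {a, d, n}.
Try a=False, d=False, n=False: the formula evaluates to True.
A satisfying assignment exists.

Satisfiable.


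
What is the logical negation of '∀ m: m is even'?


¬(∀ x: φ) = ∃ x: ¬φ, and ¬(∃ x: φ) = ∀ x: ¬φ.
Apply to the universal statement.

∃ m: ¬(m is even)


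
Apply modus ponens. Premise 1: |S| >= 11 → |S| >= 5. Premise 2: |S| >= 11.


Modus ponens: from (P → Q) and P, infer Q.
P = '|S| >= 11' is asserted, and P → Q holds, so Q follows.

|S| >= 5.


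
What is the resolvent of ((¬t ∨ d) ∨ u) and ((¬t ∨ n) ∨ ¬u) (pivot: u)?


The clauses contain complementary literals u and ¬u.
Resolution eliminates this pair and disjoins the remaining literals (merging duplicates).

((¬t ∨ d) ∨ n)


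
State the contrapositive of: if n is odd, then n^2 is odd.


The contrapositive of (P → Q) is (¬Q → ¬P); it is logically equivalent to the original.
Here P = 'n is odd' and Q = 'n^2 is odd'.

If not (n^2 is odd), then not (n is odd).


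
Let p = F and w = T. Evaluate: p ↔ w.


Biconditional is true when both operands have the same truth value.
Substitute: p=F, w=T.
F ↔ T evaluates to F.

F


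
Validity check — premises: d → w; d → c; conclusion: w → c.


This is (no valid rule). There exist truth assignments where the premises are all true but the conclusion is false.

Invalid.


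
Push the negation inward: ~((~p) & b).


De Morgan: the negation of a conjunction is the disjunction of the negations.
Distribute ~ across &, flipping it to |, and negate each literal.

p | (~b)


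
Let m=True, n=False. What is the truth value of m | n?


Substitute m=True, n=False:
m | n = True | False = True

True


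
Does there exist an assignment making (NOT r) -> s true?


Search for a satisfying assignment over {r, s}.
Try r=T, s=F: the formula evaluates to T.
A satisfying assignment exists.

Satisfiable.


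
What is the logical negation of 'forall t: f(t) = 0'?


¬(forall x: φ) = exists x: ¬φ, and ¬(exists x: φ) = forall x: ¬φ.
Apply to the universal statement.

exists t: ~(f(t) = 0)


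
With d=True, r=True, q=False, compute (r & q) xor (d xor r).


Substitute d=True, r=True, q=False:
r & q = True & False = False
d xor r = True xor True = False
(r & q) xor (d xor r) = False xor False = False

False


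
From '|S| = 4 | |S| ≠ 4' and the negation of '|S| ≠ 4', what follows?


Disjunctive syllogism: from (P ∨ Q) and ¬P, infer Q.
One disjunct, '|S| ≠ 4', is ruled out; the other must hold.

|S| = 4


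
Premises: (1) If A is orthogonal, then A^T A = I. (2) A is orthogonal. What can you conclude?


Modus ponens: from (P → Q) and P, infer Q.
P = 'A is orthogonal' is asserted, and P → Q holds, so Q follows.

A^T A = I.


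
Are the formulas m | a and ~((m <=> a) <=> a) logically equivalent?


Compare truth tables:
a | m | φ | ψ
-------------
False | False | False | True
True | False | True | True
False | True | True | False
True | True | True | False
They differ at row 1 (a=False, m=False): φ=False but ψ=True.

No, they are not logically equivalent.


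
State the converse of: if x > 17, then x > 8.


The converse of (P → Q) is (Q → P). It is not in general equivalent to the original.
Here P = 'x > 17' and Q = 'x > 8'.

If x > 8, then x > 17.


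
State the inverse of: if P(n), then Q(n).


The inverse of (P → Q) is (¬P → ¬Q). It is equivalent to the converse, not to the original.
Here P = 'P(n)' and Q = 'Q(n)'.

If not (P(n)), then not (Q(n)).


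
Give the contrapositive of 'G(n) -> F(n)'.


The contrapositive of (P → Q) is (¬Q → ¬P); it is logically equivalent to the original.
Here P = 'G(n)' and Q = 'F(n)'.

If not (F(n)), then not (G(n)).


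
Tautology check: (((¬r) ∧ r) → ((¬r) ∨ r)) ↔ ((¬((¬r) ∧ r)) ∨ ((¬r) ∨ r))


Build the truth table over {r}:
r | φ
-----
F | T
T | T
Every row evaluates to true.

Yes, it is a tautology.


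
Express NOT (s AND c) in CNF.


Step 1: Apply De Morgan: ¬(s ∧ c) = ¬s ∨ ¬c.

(NOT s) OR (NOT c)


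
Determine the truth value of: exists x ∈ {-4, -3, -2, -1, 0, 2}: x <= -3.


Evaluate the predicate on each element: -4:True, -3:True, -2:False, -1:False, 0:False, 2:False.
Witness x = -4 satisfies the predicate.

True


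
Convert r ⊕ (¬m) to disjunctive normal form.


Step 1: r ⊕ (¬m) is true exactly when they disagree: (r ∧ ¬(¬m)) ∨ (¬r ∧ (¬m)).
Step 2: Eliminate any double negations (¬¬X = X).

(r ∧ m) ∨ ((¬r) ∧ (¬m))


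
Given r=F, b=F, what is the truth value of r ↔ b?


Biconditional is true when both operands have the same truth value.
Substitute: r=F, b=F.
F ↔ F evaluates to T.

T


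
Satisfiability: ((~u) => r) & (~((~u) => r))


Check all 4 assignments over {r, u}:
r | u | φ
---------
False | False | False
True | False | False
False | True | False
True | True | False
No assignment makes the formula true.

Unsatisfiable.


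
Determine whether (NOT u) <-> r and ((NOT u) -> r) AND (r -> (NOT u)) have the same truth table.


Compare truth tables:
r | u | φ | ψ
-------------
F | F | F | F
T | F | T | T
F | T | T | T
T | T | F | F
The columns φ and ψ agree on every row.

Yes, they are logically equivalent.


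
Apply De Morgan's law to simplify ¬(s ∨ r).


De Morgan: the negation of a disjunction is the conjunction of the negations.
Distribute ¬ across ∨, flipping it to ∧, and negate each literal.

(¬s) ∧ (¬r)


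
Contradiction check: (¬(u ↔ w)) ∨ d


Truth table over {d, u, w}:
d | u | w | φ
-------------
F | F | F | F
T | F | F | T
F | T | F | T
T | T | F | T
F | F | T | T
T | F | T | T
F | T | T | F
T | T | T | T
Satisfying assignment at row 2: d=T, u=F, w=F gives T.

No, it is not a contradiction.


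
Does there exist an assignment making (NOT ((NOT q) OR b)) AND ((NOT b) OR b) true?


Search for a satisfying assignment over {b, q}.
Try b=F, q=T: the formula evaluates to T.
A satisfying assignment exists.

Satisfiable.


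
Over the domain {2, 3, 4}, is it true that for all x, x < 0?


Evaluate the predicate on each element: 2:F, 3:F, 4:F.
Counterexample x = 2 fails the predicate.

F


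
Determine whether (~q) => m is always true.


Build the truth table over {m, q}:
m | q | φ
---------
False | False | False
True | False | True
False | True | True
True | True | True
Counterexample at row 1: with m=False, q=False, the formula is False.

No, it is not a tautology.


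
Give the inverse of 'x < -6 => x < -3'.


The inverse of (P → Q) is (¬P → ¬Q). It is equivalent to the converse, not to the original.
Here P = 'x < -6' and Q = 'x < -3'.

If not (x < -6), then not (x < -3).


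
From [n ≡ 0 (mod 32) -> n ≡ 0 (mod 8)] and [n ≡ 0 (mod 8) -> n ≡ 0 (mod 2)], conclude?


Hypothetical syllogism: from (P → Q) and (Q → R), infer (P → R).
Chain the two implications through the shared middle term 'n ≡ 0 (mod 8)'.

n ≡ 0 (mod 32) -> n ≡ 0 (mod 2)


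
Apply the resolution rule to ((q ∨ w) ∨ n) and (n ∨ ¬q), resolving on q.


The clauses contain complementary literals q and ¬q.
Resolution eliminates this pair and disjoins the remaining literals (merging duplicates).

(n ∨ w)


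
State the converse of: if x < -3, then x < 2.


The converse of (P → Q) is (Q → P). It is not in general equivalent to the original.
Here P = 'x < -3' and Q = 'x < 2'.

If x < 2, then x < -3.


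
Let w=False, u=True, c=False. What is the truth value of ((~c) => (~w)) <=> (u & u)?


Substitute w=False, u=True, c=False:
~c = True
~w = True
(~c) => (~w) = True => True = True
u & u = True & True = True
((~c) => (~w)) <=> (u & u) = True <=> True = True

True


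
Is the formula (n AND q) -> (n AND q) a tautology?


Build the truth table over {n, q}:
n | q | φ
---------
F | F | T
T | F | T
F | T | T
T | T | T
Every row evaluates to true.

Yes, it is a tautology.


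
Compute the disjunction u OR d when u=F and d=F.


Disjunction is false only when both operands are false.
Substitute: u=F, d=F.
F OR F evaluates to F.

F


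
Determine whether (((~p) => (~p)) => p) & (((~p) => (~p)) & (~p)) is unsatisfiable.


Truth table over {p}:
p | φ
-----
False | False
True | False
Every row is false.

Yes, it is a contradiction.


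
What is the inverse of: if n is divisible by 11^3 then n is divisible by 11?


The inverse of (P → Q) is (¬P → ¬Q). It is equivalent to the converse, not to the original.
Here P = 'n is divisible by 11^3' and Q = 'n is divisible by 11'.

If not (n is divisible by 11^3), then not (n is divisible by 11).


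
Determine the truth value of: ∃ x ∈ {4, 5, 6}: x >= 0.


Evaluate the predicate on each element: 4:T, 5:T, 6:T.
Witness x = 4 satisfies the predicate.

T


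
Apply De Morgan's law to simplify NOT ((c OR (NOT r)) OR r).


De Morgan: the negation of a disjunction is the conjunction of the negations.
Distribute NOT across OR, flipping it to AND, and negate each literal.

((NOT c) AND r) AND (NOT r)


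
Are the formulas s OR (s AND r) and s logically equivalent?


Compare truth tables:
r | s | φ | ψ
-------------
F | F | F | F
T | F | F | F
F | T | T | T
T | T | T | T
The columns φ and ψ agree on every row.

Yes, they are logically equivalent.


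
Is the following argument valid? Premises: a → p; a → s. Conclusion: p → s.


This is (no valid rule). There exist truth assignments where the premises are all true but the conclusion is false.

Invalid.


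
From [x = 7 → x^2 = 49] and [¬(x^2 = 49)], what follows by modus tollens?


Modus tollens: from (P → Q) and ¬Q, infer ¬P.
Q = 'x^2 = 49' is denied; since P → Q, P must also fail.

Not (x = 7).


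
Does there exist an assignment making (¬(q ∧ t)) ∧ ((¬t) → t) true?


Search for a satisfying assignment over {q, t}.
Try q=F, t=T: the formula evaluates to T.
A satisfying assignment exists.

Satisfiable.


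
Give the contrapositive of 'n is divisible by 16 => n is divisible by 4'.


The contrapositive of (P → Q) is (¬Q → ¬P); it is logically equivalent to the original.
Here P = 'n is divisible by 16' and Q = 'n is divisible by 4'.

If not (n is divisible by 4), then not (n is divisible by 16).


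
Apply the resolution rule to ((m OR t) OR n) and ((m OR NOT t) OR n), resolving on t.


The clauses contain complementary literals t and NOTt.
Resolution eliminates this pair and disjoins the remaining literals (merging duplicates).

(n OR m)


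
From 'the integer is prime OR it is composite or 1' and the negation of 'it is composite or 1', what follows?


Disjunctive syllogism: from (P ∨ Q) and ¬P, infer Q.
One disjunct, 'it is composite or 1', is ruled out; the other must hold.

the integer is prime
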